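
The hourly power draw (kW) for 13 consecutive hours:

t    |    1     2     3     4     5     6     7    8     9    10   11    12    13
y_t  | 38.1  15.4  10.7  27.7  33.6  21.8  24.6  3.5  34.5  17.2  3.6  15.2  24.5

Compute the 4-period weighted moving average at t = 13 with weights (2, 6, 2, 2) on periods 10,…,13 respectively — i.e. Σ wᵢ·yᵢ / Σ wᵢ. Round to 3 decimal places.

11.283

Weighted sum: 2·17.2 + 6·3.6 + 2·15.2 + 2·24.5 = 34.4 + 21.6 + 30.4 + 49.0 = 135.4
Weight total: 2 + 6 + 2 + 2 = 12
WMA = 135.4 / 12 = 11.283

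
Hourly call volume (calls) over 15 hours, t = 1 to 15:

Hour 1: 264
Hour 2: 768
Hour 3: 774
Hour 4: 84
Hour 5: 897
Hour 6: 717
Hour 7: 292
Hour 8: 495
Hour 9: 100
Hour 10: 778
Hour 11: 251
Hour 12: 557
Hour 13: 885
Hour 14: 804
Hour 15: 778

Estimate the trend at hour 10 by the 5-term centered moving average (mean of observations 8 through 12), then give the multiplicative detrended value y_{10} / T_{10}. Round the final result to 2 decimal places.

1.78

Trend T_10 = (495 + 100 + 778 + 251 + 557) / 5 = 2181/5 = 436.2000
Ratio to trend: 778 / 436.2000 = 1.78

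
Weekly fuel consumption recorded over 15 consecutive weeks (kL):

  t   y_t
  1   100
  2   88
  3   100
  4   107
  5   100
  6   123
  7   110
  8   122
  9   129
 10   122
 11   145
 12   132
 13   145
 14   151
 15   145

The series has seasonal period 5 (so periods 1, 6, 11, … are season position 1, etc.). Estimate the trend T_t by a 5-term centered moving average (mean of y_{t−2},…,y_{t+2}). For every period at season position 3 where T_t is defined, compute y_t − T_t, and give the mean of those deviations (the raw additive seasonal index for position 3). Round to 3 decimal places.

1.067

Season position 3 occurs at t = 3, 8, 13 (where T_t is defined).
t=3: T_3 = 99.00000; y_3 − T_3 = 100 − 99.00000 = 1.00000
t=8: T_8 = 121.20000; y_8 − T_8 = 122 − 121.20000 = 0.80000
t=13: T_13 = 143.60000; y_13 − T_13 = 145 − 143.60000 = 1.40000
Mean deviation: (1.00000 + 0.80000 + 1.40000) / 3 = 1.067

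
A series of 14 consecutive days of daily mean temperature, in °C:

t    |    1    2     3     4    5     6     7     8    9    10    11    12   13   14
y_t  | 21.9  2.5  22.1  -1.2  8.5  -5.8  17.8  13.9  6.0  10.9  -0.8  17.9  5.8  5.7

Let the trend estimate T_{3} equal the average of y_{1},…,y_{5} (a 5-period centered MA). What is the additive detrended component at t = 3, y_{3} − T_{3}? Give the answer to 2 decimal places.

Trend T_3 = (21.9 + 2.5 + 22.1 + (-1.2) + 8.5) / 5 = 53.8/5 = 10.7600
Detrended value: 22.1 − 10.7600 = 11.34

11.34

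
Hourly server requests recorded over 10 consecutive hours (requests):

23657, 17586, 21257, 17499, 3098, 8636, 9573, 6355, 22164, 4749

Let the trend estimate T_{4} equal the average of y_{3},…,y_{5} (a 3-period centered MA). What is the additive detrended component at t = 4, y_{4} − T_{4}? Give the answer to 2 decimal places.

Trend T_4 = (21257 + 17499 + 3098) / 3 = 41854/3 = 13951.3333
Detrended value: 17499 − 13951.3333 = 3547.67

3547.67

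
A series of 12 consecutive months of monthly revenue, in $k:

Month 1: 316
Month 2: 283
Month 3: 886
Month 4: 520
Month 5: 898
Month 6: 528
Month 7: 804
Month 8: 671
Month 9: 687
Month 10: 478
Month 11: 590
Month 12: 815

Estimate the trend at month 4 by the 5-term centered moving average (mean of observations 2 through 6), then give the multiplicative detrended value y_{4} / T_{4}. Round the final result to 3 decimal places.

Trend T_4 = (283 + 886 + 520 + 898 + 528) / 5 = 3115/5 = 623.00000
Ratio to trend: 520 / 623.00000 = 0.835

0.835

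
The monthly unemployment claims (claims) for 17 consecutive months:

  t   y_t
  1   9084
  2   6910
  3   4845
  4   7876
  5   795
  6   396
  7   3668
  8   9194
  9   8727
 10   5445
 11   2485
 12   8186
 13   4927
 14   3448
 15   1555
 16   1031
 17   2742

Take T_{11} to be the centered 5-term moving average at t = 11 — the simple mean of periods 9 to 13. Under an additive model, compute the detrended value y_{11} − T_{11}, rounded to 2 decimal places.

Trend T_11 = (8727 + 5445 + 2485 + 8186 + 4927) / 5 = 29770/5 = 5954.0000
Detrended value: 2485 − 5954.0000 = -3469.00

-3469.00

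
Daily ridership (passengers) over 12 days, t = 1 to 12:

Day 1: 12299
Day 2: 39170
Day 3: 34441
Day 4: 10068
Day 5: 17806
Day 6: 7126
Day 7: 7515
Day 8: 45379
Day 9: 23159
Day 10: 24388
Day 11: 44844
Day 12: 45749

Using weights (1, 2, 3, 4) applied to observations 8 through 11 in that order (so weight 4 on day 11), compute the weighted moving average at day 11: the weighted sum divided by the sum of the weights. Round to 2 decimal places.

Weighted sum: 1·45379 + 2·23159 + 3·24388 + 4·44844 = 45379 + 46318 + 73164 + 179376 = 344237
Weight total: 1 + 2 + 3 + 4 = 10
WMA = 344237 / 10 = 34423.70

34423.70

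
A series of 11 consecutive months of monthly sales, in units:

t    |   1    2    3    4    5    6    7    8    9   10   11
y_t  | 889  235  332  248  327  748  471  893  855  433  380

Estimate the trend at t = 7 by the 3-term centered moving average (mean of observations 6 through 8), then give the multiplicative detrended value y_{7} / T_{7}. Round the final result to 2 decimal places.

Trend T_7 = (748 + 471 + 893) / 3 = 2112/3 = 704.0000
Ratio to trend: 471 / 704.0000 = 0.67

0.67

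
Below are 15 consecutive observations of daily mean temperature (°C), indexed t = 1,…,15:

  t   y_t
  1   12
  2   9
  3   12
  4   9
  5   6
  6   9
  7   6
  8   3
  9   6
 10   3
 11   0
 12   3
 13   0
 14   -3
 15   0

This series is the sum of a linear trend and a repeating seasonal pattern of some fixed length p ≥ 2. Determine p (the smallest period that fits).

First differences y_{t+1} − y_t: -3, 3, -3, -3, 3, -3, -3, 3, …
The difference pattern repeats every 3 terms and not for any smaller step, so p = 3.

3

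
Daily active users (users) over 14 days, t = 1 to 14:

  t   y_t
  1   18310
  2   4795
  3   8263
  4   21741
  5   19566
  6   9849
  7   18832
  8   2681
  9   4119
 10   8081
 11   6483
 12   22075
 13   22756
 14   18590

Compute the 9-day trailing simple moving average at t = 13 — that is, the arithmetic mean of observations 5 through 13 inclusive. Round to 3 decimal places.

12715.778

Sum of periods 5–13: 19566 + 9849 + 18832 + 2681 + 4119 + 8081 + 6483 + 22075 + 22756 = 114442
Divide by 9: 114442 / 9 = 12715.778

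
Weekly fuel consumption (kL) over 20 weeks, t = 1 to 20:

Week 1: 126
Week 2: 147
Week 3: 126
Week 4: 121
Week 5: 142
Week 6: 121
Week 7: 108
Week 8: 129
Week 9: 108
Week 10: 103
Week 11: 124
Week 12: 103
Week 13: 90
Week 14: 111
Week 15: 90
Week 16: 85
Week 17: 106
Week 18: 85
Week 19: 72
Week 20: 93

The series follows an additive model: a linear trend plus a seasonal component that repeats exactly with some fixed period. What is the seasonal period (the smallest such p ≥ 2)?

6

First differences y_{t+1} − y_t: 21, -21, -5, 21, -21, -13, 21, -21, -5, 21, -21, -13, 21, -21, …
The difference pattern repeats every 6 terms and not for any smaller step, so p = 6.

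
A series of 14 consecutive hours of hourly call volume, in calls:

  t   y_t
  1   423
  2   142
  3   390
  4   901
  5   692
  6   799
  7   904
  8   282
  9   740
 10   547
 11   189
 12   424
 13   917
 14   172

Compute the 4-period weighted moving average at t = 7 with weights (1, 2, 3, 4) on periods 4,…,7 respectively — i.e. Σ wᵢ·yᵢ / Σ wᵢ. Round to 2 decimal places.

829.80

Weighted sum: 1·901 + 2·692 + 3·799 + 4·904 = 901 + 1384 + 2397 + 3616 = 8298
Weight total: 1 + 2 + 3 + 4 = 10
WMA = 8298 / 10 = 829.80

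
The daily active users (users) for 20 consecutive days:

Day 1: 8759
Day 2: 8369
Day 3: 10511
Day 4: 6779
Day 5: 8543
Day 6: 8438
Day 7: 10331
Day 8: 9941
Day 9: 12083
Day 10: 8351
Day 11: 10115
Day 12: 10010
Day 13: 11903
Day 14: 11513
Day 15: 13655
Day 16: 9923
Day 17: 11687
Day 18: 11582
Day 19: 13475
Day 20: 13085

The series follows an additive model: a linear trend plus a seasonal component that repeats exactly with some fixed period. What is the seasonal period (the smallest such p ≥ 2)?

First differences y_{t+1} − y_t: -390, 2142, -3732, 1764, -105, 1893, -390, 2142, -3732, 1764, -105, 1893, -390, 2142, …
The difference pattern repeats every 6 terms and not for any smaller step, so p = 6.

6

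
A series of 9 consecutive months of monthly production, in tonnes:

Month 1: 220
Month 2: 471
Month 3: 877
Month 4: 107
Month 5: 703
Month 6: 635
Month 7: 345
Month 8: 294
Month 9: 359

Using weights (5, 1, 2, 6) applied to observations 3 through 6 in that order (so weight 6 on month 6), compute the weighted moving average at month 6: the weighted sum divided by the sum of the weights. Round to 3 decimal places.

Weighted sum: 5·877 + 1·107 + 2·703 + 6·635 = 4385 + 107 + 1406 + 3810 = 9708
Weight total: 5 + 1 + 2 + 6 = 14
WMA = 9708 / 14 = 693.429

693.429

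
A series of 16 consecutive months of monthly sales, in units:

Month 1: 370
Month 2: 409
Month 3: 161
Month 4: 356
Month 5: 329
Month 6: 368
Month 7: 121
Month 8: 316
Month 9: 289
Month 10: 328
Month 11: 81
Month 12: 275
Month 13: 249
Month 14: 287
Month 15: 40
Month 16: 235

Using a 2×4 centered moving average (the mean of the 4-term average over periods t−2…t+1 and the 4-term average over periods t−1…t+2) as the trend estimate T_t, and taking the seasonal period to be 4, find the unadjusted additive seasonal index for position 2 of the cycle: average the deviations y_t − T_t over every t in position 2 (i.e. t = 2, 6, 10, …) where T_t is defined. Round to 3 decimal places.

Season position 2 occurs at t = 6, 10, 14 (where T_t is defined).
t=6: T_6 = 288.50000; y_6 − T_6 = 368 − 288.50000 = 79.50000
t=10: T_10 = 248.37500; y_10 − T_10 = 328 − 248.37500 = 79.62500
t=14: T_14 = 207.75000; y_14 − T_14 = 287 − 207.75000 = 79.25000
Mean deviation: (79.50000 + 79.62500 + 79.25000) / 3 = 79.458

79.458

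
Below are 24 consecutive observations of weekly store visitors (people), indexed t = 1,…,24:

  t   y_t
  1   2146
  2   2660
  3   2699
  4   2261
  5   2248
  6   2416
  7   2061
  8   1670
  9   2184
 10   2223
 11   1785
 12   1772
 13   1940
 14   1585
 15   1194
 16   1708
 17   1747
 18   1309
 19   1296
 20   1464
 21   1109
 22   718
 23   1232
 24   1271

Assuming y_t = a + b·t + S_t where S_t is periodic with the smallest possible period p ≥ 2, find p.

7

First differences y_{t+1} − y_t: 514, 39, -438, -13, 168, -355, -391, 514, 39, -438, -13, 168, -355, -391, 514, 39, …
The difference pattern repeats every 7 terms and not for any smaller step, so p = 7.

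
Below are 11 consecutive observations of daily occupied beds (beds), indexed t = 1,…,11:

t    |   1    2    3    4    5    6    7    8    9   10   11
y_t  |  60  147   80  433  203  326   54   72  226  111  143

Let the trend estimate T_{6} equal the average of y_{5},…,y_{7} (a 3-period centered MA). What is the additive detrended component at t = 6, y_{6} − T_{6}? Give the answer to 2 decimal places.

131.67

Trend T_6 = (203 + 326 + 54) / 3 = 583/3 = 194.3333
Detrended value: 326 − 194.3333 = 131.67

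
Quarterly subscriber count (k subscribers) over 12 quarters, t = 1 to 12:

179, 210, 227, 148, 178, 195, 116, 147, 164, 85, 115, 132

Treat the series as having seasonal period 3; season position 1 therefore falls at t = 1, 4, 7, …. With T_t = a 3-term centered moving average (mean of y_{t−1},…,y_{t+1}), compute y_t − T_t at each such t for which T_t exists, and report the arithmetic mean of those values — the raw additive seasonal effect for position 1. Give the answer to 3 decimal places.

Season position 1 occurs at t = 4, 7, 10 (where T_t is defined).
t=4: T_4 = 184.33333; y_4 − T_4 = 148 − 184.33333 = -36.33333
t=7: T_7 = 152.66667; y_7 − T_7 = 116 − 152.66667 = -36.66667
t=10: T_10 = 121.33333; y_10 − T_10 = 85 − 121.33333 = -36.33333
Mean deviation: (-36.33333 + -36.66667 + -36.33333) / 3 = -36.444

-36.444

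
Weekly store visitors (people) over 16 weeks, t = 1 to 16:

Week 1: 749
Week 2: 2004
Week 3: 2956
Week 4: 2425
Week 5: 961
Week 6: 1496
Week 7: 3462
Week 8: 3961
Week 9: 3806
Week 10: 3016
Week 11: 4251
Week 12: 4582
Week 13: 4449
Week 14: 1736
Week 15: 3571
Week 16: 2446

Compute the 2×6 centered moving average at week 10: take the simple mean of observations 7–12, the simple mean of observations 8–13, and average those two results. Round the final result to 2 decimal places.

Sum over 7–12: 3462 + 3961 + 3806 + 3016 + 4251 + 4582 = 23078
Sum over 8–13: 3961 + 3806 + 3016 + 4251 + 4582 + 4449 = 24065
CMA at t=10 = (23078 + 24065) / (2·6) = 47143 / 12 = 3928.58

3928.58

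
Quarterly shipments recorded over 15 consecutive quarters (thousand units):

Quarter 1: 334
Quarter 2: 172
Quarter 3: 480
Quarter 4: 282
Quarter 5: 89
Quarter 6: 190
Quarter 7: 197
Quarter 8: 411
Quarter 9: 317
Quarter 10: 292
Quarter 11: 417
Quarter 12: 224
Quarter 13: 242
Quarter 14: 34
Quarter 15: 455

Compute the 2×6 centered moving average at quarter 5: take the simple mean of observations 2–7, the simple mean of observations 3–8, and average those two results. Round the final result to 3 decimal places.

254.917

Sum over 2–7: 172 + 480 + 282 + 89 + 190 + 197 = 1410
Sum over 3–8: 480 + 282 + 89 + 190 + 197 + 411 = 1649
CMA at t=5 = (1410 + 1649) / (2·6) = 3059 / 12 = 254.917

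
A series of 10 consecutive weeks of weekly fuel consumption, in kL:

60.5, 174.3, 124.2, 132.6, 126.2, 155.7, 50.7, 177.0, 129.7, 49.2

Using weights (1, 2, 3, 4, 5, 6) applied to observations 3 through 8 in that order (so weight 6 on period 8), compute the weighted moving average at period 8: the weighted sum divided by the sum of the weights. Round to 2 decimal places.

128.87

Weighted sum: 1·124.2 + 2·132.6 + 3·126.2 + 4·155.7 + 5·50.7 + 6·177.0 = 124.2 + 265.2 + 378.6 + 622.8 + 253.5 + 1062.0 = 2706.3
Weight total: 1 + 2 + 3 + 4 + 5 + 6 = 21
WMA = 2706.3 / 21 = 128.87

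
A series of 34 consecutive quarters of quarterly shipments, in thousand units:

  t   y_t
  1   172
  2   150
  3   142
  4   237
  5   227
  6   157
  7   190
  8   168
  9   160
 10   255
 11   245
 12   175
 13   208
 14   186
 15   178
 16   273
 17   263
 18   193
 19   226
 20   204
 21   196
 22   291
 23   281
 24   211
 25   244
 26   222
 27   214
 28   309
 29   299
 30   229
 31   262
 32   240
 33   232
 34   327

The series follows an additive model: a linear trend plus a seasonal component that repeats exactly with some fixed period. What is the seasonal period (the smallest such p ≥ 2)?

6

First differences y_{t+1} − y_t: -22, -8, 95, -10, -70, 33, -22, -8, 95, -10, -70, 33, -22, -8, …
The difference pattern repeats every 6 terms and not for any smaller step, so p = 6.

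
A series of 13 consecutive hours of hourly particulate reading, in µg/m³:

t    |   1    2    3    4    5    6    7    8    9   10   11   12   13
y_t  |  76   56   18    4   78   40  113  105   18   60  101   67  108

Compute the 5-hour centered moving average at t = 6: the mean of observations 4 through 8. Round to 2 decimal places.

Sum of periods 4–8: 4 + 78 + 40 + 113 + 105 = 340
Divide by 5: 340 / 5 = 68.00

68.00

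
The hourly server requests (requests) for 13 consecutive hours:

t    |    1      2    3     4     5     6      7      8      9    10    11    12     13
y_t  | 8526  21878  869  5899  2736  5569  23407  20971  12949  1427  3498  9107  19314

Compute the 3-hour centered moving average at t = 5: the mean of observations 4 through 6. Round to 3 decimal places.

4734.667

Sum of periods 4–6: 5899 + 2736 + 5569 = 14204
Divide by 3: 14204 / 3 = 4734.667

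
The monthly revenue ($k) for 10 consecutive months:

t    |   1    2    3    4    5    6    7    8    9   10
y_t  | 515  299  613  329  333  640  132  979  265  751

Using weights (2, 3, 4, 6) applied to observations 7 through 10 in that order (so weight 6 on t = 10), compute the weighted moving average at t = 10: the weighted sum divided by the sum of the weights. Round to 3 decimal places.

584.467

Weighted sum: 2·132 + 3·979 + 4·265 + 6·751 = 264 + 2937 + 1060 + 4506 = 8767
Weight total: 2 + 3 + 4 + 6 = 15
WMA = 8767 / 15 = 584.467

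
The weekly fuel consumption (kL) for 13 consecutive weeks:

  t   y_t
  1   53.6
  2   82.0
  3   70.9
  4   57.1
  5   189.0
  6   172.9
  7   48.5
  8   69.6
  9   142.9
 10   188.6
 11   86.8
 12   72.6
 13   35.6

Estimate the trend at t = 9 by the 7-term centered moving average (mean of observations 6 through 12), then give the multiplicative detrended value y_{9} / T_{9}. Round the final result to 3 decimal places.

Trend T_9 = (172.9 + 48.5 + 69.6 + 142.9 + 188.6 + 86.8 + 72.6) / 7 = 781.9/7 = 111.70000
Ratio to trend: 142.9 / 111.70000 = 1.279

1.279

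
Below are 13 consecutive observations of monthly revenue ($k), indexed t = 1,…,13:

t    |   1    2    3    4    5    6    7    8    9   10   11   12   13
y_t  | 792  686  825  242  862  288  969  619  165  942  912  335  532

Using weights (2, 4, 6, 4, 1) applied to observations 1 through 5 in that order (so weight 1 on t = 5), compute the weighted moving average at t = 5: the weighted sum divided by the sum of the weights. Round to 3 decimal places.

Weighted sum: 2·792 + 4·686 + 6·825 + 4·242 + 1·862 = 1584 + 2744 + 4950 + 968 + 862 = 11108
Weight total: 2 + 4 + 6 + 4 + 1 = 17
WMA = 11108 / 17 = 653.412

653.412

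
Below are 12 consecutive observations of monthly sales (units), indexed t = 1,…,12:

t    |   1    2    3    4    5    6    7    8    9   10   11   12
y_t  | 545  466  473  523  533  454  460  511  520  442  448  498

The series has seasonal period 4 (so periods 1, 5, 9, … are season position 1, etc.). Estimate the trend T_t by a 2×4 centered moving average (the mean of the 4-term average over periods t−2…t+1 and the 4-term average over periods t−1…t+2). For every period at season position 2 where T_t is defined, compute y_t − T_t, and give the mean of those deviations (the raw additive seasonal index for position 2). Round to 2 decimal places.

Season position 2 occurs at t = 6, 10 (where T_t is defined).
t=6: T_6 = 491.0000; y_6 − T_6 = 454 − 491.0000 = -37.0000
t=10: T_10 = 478.6250; y_10 − T_10 = 442 − 478.6250 = -36.6250
Mean deviation: (-37.0000 + -36.6250) / 2 = -36.81

-36.81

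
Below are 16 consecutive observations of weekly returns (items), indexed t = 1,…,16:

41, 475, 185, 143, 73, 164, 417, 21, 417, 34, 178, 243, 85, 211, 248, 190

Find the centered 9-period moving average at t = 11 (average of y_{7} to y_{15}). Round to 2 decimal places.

Sum of periods 7–15: 417 + 21 + 417 + 34 + 178 + 243 + 85 + 211 + 248 = 1854
Divide by 9: 1854 / 9 = 206.00

206.00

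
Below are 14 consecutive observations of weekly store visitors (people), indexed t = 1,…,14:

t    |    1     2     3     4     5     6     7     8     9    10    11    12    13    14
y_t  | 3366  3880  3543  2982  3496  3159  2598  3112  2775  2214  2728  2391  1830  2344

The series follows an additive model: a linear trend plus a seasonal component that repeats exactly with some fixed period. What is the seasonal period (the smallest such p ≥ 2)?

3

First differences y_{t+1} − y_t: 514, -337, -561, 514, -337, -561, 514, -337, …
The difference pattern repeats every 3 terms and not for any smaller step, so p = 3.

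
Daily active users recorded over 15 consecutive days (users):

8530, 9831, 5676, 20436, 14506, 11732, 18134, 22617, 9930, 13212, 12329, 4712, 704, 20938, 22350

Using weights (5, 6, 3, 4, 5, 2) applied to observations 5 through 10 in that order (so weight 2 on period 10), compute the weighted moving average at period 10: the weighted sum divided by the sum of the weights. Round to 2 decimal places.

Weighted sum: 5·14506 + 6·11732 + 3·18134 + 4·22617 + 5·9930 + 2·13212 = 72530 + 70392 + 54402 + 90468 + 49650 + 26424 = 363866
Weight total: 5 + 6 + 3 + 4 + 5 + 2 = 25
WMA = 363866 / 25 = 14554.64

14554.64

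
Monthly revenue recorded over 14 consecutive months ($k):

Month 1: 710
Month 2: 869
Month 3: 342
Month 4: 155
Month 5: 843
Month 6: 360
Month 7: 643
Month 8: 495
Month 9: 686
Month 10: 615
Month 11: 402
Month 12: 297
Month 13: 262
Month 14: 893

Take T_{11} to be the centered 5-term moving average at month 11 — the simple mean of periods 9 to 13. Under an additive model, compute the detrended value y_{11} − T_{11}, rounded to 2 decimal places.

-50.40

Trend T_11 = (686 + 615 + 402 + 297 + 262) / 5 = 2262/5 = 452.4000
Detrended value: 402 − 452.4000 = -50.40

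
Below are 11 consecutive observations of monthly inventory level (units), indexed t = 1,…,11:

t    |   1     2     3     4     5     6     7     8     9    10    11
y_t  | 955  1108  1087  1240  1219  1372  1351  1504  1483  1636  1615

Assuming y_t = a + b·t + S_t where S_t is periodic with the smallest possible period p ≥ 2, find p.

2

First differences y_{t+1} − y_t: 153, -21, 153, -21, 153, -21, …
The difference pattern repeats every 2 terms and not for any smaller step, so p = 2.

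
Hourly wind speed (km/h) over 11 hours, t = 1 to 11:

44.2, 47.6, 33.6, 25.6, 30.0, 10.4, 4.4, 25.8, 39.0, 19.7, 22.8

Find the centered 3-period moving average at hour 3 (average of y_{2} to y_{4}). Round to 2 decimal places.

35.60

Sum of periods 2–4: 47.6 + 33.6 + 25.6 = 106.8
Divide by 3: 106.8 / 3 = 35.60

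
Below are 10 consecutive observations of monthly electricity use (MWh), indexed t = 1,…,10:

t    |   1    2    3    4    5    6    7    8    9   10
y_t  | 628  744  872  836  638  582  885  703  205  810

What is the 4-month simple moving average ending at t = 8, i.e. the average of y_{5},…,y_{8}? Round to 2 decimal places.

Sum of periods 5–8: 638 + 582 + 885 + 703 = 2808
Divide by 4: 2808 / 4 = 702.00

702.00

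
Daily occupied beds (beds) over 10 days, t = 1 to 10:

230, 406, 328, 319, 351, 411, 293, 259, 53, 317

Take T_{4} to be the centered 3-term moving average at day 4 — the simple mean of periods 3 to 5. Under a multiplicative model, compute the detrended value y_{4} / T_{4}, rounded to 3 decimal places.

0.959

Trend T_4 = (328 + 319 + 351) / 3 = 998/3 = 332.66667
Ratio to trend: 319 / 332.66667 = 0.959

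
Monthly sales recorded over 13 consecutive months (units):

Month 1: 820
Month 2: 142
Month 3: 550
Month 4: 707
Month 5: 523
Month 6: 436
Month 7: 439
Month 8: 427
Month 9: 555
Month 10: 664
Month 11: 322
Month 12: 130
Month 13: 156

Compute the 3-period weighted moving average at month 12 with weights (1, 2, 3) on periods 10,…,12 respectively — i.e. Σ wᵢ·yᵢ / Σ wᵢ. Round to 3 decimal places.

Weighted sum: 1·664 + 2·322 + 3·130 = 664 + 644 + 390 = 1698
Weight total: 1 + 2 + 3 = 6
WMA = 1698 / 6 = 283.000

283.000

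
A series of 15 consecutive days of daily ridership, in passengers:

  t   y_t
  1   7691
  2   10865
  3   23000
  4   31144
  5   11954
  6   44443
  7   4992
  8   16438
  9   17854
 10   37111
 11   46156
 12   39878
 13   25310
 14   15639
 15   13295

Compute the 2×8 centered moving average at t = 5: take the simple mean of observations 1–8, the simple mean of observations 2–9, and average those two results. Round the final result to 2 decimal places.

19451.06

Sum over 1–8: 7691 + 10865 + 23000 + 31144 + 11954 + 44443 + 4992 + 16438 = 150527
Sum over 2–9: 10865 + 23000 + 31144 + 11954 + 44443 + 4992 + 16438 + 17854 = 160690
CMA at t=5 = (150527 + 160690) / (2·8) = 311217 / 16 = 19451.06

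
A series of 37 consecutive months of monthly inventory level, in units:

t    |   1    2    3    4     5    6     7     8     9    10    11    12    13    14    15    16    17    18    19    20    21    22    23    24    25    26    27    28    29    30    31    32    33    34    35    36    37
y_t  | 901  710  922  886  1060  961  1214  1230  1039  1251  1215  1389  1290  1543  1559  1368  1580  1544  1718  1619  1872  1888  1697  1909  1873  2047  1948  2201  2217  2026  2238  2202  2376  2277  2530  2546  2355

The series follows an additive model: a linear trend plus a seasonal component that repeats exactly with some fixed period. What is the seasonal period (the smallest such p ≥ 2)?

First differences y_{t+1} − y_t: -191, 212, -36, 174, -99, 253, 16, -191, 212, -36, 174, -99, 253, 16, -191, 212, …
The difference pattern repeats every 7 terms and not for any smaller step, so p = 7.

7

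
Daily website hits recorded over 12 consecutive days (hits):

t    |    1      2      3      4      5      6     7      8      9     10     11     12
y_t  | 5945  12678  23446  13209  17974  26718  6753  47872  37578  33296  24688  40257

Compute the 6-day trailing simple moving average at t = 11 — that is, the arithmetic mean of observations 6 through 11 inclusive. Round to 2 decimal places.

Sum of periods 6–11: 26718 + 6753 + 47872 + 37578 + 33296 + 24688 = 176905
Divide by 6: 176905 / 6 = 29484.17

29484.17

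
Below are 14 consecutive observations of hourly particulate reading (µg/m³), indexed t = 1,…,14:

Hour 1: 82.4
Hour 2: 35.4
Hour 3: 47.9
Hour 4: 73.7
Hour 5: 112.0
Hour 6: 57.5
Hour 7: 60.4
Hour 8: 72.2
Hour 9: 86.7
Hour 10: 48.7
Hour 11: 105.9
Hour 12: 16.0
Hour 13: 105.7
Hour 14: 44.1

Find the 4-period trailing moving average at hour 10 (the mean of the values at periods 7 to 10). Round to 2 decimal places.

Sum of periods 7–10: 60.4 + 72.2 + 86.7 + 48.7 = 268.0
Divide by 4: 268.0 / 4 = 67.00

67.00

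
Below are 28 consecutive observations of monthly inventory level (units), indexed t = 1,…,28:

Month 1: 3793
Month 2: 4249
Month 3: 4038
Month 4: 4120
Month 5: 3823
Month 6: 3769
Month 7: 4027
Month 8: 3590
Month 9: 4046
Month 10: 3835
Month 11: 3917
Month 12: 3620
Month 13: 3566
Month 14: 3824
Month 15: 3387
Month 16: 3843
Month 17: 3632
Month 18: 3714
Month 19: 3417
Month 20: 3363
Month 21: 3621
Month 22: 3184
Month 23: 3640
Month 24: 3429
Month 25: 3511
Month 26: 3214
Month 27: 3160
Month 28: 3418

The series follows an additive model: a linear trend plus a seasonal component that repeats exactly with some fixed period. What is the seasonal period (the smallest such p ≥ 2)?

First differences y_{t+1} − y_t: 456, -211, 82, -297, -54, 258, -437, 456, -211, 82, -297, -54, 258, -437, 456, -211, …
The difference pattern repeats every 7 terms and not for any smaller step, so p = 7.

7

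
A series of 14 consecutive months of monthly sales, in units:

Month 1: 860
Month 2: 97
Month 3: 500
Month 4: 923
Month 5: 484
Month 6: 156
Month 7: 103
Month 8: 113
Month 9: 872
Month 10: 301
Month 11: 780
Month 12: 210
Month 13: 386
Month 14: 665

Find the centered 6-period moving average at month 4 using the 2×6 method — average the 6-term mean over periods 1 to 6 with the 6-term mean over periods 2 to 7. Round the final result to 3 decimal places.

Sum over 1–6: 860 + 97 + 500 + 923 + 484 + 156 = 3020
Sum over 2–7: 97 + 500 + 923 + 484 + 156 + 103 = 2263
CMA at t=4 = (3020 + 2263) / (2·6) = 5283 / 12 = 440.250

440.250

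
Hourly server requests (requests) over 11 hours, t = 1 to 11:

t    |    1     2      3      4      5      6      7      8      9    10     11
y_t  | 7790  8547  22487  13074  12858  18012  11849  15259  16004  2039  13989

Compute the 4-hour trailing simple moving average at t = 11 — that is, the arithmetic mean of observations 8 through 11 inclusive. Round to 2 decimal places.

11822.75

Sum of periods 8–11: 15259 + 16004 + 2039 + 13989 = 47291
Divide by 4: 47291 / 4 = 11822.75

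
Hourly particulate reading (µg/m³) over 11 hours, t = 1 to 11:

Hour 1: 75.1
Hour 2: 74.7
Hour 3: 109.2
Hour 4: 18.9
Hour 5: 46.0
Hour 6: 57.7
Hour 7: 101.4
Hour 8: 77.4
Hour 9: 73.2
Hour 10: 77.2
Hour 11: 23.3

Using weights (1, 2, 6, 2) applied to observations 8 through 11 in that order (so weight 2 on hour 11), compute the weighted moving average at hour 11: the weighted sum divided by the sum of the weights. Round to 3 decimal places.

Weighted sum: 1·77.4 + 2·73.2 + 6·77.2 + 2·23.3 = 77.4 + 146.4 + 463.2 + 46.6 = 733.6
Weight total: 1 + 2 + 6 + 2 = 11
WMA = 733.6 / 11 = 66.691

66.691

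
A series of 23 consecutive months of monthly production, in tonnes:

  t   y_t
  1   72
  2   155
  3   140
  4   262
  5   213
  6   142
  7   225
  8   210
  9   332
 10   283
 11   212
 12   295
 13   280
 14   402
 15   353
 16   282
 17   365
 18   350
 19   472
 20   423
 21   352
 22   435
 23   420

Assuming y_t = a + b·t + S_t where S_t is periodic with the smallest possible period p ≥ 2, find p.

First differences y_{t+1} − y_t: 83, -15, 122, -49, -71, 83, -15, 122, -49, -71, 83, -15, …
The difference pattern repeats every 5 terms and not for any smaller step, so p = 5.

5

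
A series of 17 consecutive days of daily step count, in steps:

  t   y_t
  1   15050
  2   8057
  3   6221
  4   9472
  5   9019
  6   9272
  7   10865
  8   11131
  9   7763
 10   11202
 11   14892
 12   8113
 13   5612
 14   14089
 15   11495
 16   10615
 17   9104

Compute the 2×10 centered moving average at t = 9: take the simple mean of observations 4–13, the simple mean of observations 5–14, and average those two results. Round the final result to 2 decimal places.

Sum over 4–13: 9472 + 9019 + 9272 + 10865 + 11131 + 7763 + 11202 + 14892 + 8113 + 5612 = 97341
Sum over 5–14: 9019 + 9272 + 10865 + 11131 + 7763 + 11202 + 14892 + 8113 + 5612 + 14089 = 101958
CMA at t=9 = (97341 + 101958) / (2·10) = 199299 / 20 = 9964.95

9964.95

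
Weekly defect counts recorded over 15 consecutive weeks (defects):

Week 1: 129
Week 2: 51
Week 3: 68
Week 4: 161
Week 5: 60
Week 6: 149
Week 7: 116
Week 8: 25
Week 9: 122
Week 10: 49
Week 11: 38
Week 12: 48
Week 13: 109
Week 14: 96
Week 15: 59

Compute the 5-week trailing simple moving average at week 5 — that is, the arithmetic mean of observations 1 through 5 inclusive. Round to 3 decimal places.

93.800

Sum of periods 1–5: 129 + 51 + 68 + 161 + 60 = 469
Divide by 5: 469 / 5 = 93.800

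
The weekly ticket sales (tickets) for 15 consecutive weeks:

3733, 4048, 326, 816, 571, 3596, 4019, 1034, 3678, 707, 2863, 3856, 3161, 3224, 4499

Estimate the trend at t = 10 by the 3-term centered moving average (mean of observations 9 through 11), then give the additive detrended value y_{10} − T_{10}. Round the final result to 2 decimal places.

Trend T_10 = (3678 + 707 + 2863) / 3 = 7248/3 = 2416.0000
Detrended value: 707 − 2416.0000 = -1709.00

-1709.00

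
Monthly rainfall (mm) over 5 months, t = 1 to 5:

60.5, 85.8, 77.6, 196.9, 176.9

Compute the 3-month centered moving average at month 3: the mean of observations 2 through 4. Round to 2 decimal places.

Sum of periods 2–4: 85.8 + 77.6 + 196.9 = 360.3
Divide by 3: 360.3 / 3 = 120.10

120.10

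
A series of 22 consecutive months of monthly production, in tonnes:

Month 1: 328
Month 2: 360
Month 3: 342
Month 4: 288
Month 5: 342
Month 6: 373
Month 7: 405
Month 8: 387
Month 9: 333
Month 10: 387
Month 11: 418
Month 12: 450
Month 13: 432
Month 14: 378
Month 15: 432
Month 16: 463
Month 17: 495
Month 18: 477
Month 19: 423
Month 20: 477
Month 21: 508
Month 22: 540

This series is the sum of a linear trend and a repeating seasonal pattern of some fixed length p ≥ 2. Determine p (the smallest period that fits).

First differences y_{t+1} − y_t: 32, -18, -54, 54, 31, 32, -18, -54, 54, 31, 32, -18, …
The difference pattern repeats every 5 terms and not for any smaller step, so p = 5.

5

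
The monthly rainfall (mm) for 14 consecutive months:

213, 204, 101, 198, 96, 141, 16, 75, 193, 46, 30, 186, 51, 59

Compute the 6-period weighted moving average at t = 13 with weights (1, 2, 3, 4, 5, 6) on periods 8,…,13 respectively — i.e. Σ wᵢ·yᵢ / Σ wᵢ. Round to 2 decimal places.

Weighted sum: 1·75 + 2·193 + 3·46 + 4·30 + 5·186 + 6·51 = 75 + 386 + 138 + 120 + 930 + 306 = 1955
Weight total: 1 + 2 + 3 + 4 + 5 + 6 = 21
WMA = 1955 / 21 = 93.10

93.10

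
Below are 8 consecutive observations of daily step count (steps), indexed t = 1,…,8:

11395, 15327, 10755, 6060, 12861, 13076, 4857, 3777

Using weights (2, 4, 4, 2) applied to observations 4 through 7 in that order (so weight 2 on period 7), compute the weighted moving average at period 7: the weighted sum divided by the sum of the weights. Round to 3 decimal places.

10465.167

Weighted sum: 2·6060 + 4·12861 + 4·13076 + 2·4857 = 12120 + 51444 + 52304 + 9714 = 125582
Weight total: 2 + 4 + 4 + 2 = 12
WMA = 125582 / 12 = 10465.167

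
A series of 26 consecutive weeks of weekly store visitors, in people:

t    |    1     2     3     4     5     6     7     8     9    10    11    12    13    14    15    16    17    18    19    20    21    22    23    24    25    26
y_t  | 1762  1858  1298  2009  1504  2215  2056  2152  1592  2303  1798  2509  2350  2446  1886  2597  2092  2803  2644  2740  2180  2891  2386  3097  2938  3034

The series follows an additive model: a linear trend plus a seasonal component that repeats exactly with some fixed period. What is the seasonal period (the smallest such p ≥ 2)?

6

First differences y_{t+1} − y_t: 96, -560, 711, -505, 711, -159, 96, -560, 711, -505, 711, -159, 96, -560, …
The difference pattern repeats every 6 terms and not for any smaller step, so p = 6.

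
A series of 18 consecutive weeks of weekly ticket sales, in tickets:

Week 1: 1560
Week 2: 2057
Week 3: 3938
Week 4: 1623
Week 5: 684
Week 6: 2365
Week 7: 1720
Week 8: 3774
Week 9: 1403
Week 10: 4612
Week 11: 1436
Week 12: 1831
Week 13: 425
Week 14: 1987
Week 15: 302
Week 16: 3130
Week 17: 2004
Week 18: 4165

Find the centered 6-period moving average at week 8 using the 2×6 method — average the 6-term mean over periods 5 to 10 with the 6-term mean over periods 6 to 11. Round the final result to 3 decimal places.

Sum over 5–10: 684 + 2365 + 1720 + 3774 + 1403 + 4612 = 14558
Sum over 6–11: 2365 + 1720 + 3774 + 1403 + 4612 + 1436 = 15310
CMA at t=8 = (14558 + 15310) / (2·6) = 29868 / 12 = 2489.000

2489.000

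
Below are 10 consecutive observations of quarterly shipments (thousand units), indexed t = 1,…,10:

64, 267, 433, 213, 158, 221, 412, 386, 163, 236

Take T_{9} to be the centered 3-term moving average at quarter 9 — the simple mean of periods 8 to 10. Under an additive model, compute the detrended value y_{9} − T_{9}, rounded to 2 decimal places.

Trend T_9 = (386 + 163 + 236) / 3 = 785/3 = 261.6667
Detrended value: 163 − 261.6667 = -98.67

-98.67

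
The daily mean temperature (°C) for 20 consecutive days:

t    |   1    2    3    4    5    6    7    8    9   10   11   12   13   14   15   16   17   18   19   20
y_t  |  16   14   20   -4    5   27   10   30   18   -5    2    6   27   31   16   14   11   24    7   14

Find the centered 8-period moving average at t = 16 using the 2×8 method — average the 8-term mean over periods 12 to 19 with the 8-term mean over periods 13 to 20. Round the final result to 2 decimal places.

17.50

Sum over 12–19: 6 + 27 + 31 + 16 + 14 + 11 + 24 + 7 = 136
Sum over 13–20: 27 + 31 + 16 + 14 + 11 + 24 + 7 + 14 = 144
CMA at t=16 = (136 + 144) / (2·8) = 280 / 16 = 17.50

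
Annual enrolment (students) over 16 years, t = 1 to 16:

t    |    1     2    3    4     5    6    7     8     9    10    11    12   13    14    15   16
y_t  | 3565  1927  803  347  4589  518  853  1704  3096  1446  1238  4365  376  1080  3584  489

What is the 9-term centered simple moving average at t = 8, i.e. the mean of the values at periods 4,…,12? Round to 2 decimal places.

Sum of periods 4–12: 347 + 4589 + 518 + 853 + 1704 + 3096 + 1446 + 1238 + 4365 = 18156
Divide by 9: 18156 / 9 = 2017.33

2017.33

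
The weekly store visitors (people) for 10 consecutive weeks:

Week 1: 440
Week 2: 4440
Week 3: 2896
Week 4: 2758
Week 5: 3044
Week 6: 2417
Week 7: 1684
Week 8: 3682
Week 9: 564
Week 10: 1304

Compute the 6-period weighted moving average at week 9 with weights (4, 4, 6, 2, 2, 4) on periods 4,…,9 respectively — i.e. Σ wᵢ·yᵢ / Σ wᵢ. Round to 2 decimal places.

2304.45

Weighted sum: 4·2758 + 4·3044 + 6·2417 + 2·1684 + 2·3682 + 4·564 = 11032 + 12176 + 14502 + 3368 + 7364 + 2256 = 50698
Weight total: 4 + 4 + 6 + 2 + 2 + 4 = 22
WMA = 50698 / 22 = 2304.45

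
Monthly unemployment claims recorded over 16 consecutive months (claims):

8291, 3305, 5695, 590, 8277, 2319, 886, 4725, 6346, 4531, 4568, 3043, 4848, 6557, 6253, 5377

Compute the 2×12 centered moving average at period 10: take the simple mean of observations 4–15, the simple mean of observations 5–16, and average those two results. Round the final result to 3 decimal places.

4611.375

Sum over 4–15: 590 + 8277 + 2319 + 886 + 4725 + 6346 + 4531 + 4568 + 3043 + 4848 + 6557 + 6253 = 52943
Sum over 5–16: 8277 + 2319 + 886 + 4725 + 6346 + 4531 + 4568 + 3043 + 4848 + 6557 + 6253 + 5377 = 57730
CMA at t=10 = (52943 + 57730) / (2·12) = 110673 / 24 = 4611.375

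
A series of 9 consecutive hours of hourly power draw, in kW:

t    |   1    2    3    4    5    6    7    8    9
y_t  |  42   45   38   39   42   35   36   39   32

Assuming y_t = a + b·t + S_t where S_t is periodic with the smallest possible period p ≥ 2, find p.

3

First differences y_{t+1} − y_t: 3, -7, 1, 3, -7, 1, 3, -7, …
The difference pattern repeats every 3 terms and not for any smaller step, so p = 3.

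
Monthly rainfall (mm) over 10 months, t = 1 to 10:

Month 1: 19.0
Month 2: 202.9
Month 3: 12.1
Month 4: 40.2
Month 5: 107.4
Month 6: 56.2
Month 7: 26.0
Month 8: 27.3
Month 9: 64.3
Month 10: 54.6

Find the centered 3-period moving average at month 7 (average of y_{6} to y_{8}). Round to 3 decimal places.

Sum of periods 6–8: 56.2 + 26.0 + 27.3 = 109.5
Divide by 3: 109.5 / 3 = 36.500

36.500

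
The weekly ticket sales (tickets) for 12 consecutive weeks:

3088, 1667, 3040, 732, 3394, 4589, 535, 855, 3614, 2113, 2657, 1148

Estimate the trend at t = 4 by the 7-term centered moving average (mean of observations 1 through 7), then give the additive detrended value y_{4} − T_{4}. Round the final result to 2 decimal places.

-1703.00

Trend T_4 = (3088 + 1667 + 3040 + 732 + 3394 + 4589 + 535) / 7 = 17045/7 = 2435.0000
Detrended value: 732 − 2435.0000 = -1703.00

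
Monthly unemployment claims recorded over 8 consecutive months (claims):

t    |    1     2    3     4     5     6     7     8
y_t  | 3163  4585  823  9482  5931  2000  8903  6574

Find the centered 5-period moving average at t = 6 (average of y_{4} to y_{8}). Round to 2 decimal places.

Sum of periods 4–8: 9482 + 5931 + 2000 + 8903 + 6574 = 32890
Divide by 5: 32890 / 5 = 6578.00

6578.00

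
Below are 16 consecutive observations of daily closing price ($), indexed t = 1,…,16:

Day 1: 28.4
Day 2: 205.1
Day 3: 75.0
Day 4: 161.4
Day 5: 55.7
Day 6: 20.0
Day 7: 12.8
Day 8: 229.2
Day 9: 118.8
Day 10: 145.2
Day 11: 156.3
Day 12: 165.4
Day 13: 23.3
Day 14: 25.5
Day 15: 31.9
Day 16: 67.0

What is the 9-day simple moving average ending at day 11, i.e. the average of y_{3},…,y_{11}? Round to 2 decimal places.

Sum of periods 3–11: 75.0 + 161.4 + 55.7 + 20.0 + 12.8 + 229.2 + 118.8 + 145.2 + 156.3 = 974.4
Divide by 9: 974.4 / 9 = 108.27

108.27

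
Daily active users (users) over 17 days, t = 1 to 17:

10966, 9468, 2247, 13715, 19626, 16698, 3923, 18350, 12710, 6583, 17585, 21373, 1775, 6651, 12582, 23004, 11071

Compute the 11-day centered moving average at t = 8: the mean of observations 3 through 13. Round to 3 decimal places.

Sum of periods 3–13: 2247 + 13715 + 19626 + 16698 + 3923 + 18350 + 12710 + 6583 + 17585 + 21373 + 1775 = 134585
Divide by 11: 134585 / 11 = 12235.000

12235.000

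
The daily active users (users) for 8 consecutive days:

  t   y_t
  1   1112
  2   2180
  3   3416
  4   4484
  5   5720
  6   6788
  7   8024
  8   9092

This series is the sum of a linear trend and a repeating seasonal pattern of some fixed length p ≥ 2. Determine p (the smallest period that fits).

2

First differences y_{t+1} − y_t: 1068, 1236, 1068, 1236, 1068, 1236, …
The difference pattern repeats every 2 terms and not for any smaller step, so p = 2.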